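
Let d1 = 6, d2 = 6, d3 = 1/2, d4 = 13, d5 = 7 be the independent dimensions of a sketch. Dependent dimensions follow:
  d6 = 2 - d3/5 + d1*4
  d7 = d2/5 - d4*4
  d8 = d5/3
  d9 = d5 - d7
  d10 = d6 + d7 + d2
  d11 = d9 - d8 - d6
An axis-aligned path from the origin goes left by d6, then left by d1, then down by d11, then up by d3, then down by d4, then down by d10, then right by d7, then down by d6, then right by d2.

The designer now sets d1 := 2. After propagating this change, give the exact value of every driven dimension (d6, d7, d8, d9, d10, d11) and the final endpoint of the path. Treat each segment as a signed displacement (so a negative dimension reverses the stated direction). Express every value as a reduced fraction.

Apply edit: d1 := 2
  d6 = 2 - d3/5 + d1*4 = 99/10
  d7 = d2/5 - d4*4 = -254/5
  d8 = d5/3 = 7/3
  d9 = d5 - d7 = 289/5
  d10 = d6 + d7 + d2 = -349/10
  d11 = d9 - d8 - d6 = 1367/30
Walk from origin (0, 0):
  seg 1: left by d6 = 99/10 → (-99/10, 0)
  seg 2: left by d1 = 2 → (-119/10, 0)
  seg 3: down by d11 = 1367/30 → (-119/10, -1367/30)
  seg 4: up by d3 = 1/2 → (-119/10, -676/15)
  seg 5: down by d4 = 13 → (-119/10, -871/15)
  seg 6: down by d10 = -349/10 → (-119/10, -139/6)
  seg 7: right by d7 = -254/5 → (-627/10, -139/6)
  seg 8: down by d6 = 99/10 → (-627/10, -496/15)
  seg 9: right by d2 = 6 → (-567/10, -496/15)

d6 = 99/10
d7 = -254/5
d8 = 7/3
d9 = 289/5
d10 = -349/10
d11 = 1367/30
endpoint = (-567/10, -496/15)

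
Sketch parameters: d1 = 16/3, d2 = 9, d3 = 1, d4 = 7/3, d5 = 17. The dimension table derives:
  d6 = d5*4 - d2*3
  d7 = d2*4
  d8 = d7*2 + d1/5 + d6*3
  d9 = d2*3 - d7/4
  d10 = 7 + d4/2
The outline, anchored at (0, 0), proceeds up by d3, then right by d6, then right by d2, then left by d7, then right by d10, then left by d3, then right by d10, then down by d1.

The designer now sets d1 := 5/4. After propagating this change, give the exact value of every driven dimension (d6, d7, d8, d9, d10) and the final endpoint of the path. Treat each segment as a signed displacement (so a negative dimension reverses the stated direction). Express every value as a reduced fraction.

d6 = 41
d7 = 36
d8 = 781/4
d9 = 18
d10 = 49/6
endpoint = (88/3, -1/4)

Apply edit: d1 := 5/4
  d6 = d5*4 - d2*3 = 41
  d7 = d2*4 = 36
  d8 = d7*2 + d1/5 + d6*3 = 781/4
  d9 = d2*3 - d7/4 = 18
  d10 = 7 + d4/2 = 49/6
Walk from origin (0, 0):
  seg 1: up by d3 = 1 → (0, 1)
  seg 2: right by d6 = 41 → (41, 1)
  seg 3: right by d2 = 9 → (50, 1)
  seg 4: left by d7 = 36 → (14, 1)
  seg 5: right by d10 = 49/6 → (133/6, 1)
  seg 6: left by d3 = 1 → (127/6, 1)
  seg 7: right by d10 = 49/6 → (88/3, 1)
  seg 8: down by d1 = 5/4 → (88/3, -1/4)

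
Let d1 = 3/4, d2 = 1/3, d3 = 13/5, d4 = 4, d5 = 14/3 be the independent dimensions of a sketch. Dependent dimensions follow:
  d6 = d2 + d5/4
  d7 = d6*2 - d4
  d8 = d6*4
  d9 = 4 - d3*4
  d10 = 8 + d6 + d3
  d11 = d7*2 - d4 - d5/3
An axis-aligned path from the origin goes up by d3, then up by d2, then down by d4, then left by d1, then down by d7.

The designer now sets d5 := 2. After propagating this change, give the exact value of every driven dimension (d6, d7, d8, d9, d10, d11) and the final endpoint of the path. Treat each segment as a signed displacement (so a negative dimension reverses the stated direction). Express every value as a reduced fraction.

Apply edit: d5 := 2
  d6 = d2 + d5/4 = 5/6
  d7 = d6*2 - d4 = -7/3
  d8 = d6*4 = 10/3
  d9 = 4 - d3*4 = -32/5
  d10 = 8 + d6 + d3 = 343/30
  d11 = d7*2 - d4 - d5/3 = -28/3
Walk from origin (0, 0):
  seg 1: up by d3 = 13/5 → (0, 13/5)
  seg 2: up by d2 = 1/3 → (0, 44/15)
  seg 3: down by d4 = 4 → (0, -16/15)
  seg 4: left by d1 = 3/4 → (-3/4, -16/15)
  seg 5: down by d7 = -7/3 → (-3/4, 19/15)

d6 = 5/6
d7 = -7/3
d8 = 10/3
d9 = -32/5
d10 = 343/30
d11 = -28/3
endpoint = (-3/4, 19/15)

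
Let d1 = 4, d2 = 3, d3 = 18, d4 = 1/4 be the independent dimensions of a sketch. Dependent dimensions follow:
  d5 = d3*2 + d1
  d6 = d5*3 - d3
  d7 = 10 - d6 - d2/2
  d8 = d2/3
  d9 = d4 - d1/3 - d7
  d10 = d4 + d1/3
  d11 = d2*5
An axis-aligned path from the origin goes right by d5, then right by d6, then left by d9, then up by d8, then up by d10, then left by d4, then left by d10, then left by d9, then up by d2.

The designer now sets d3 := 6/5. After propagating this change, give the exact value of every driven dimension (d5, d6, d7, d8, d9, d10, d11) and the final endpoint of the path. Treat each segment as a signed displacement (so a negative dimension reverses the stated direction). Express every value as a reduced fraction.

Apply edit: d3 := 6/5
  d5 = d3*2 + d1 = 32/5
  d6 = d5*3 - d3 = 18
  d7 = 10 - d6 - d2/2 = -19/2
  d8 = d2/3 = 1
  d9 = d4 - d1/3 - d7 = 101/12
  d10 = d4 + d1/3 = 19/12
  d11 = d2*5 = 15
Walk from origin (0, 0):
  seg 1: right by d5 = 32/5 → (32/5, 0)
  seg 2: right by d6 = 18 → (122/5, 0)
  seg 3: left by d9 = 101/12 → (959/60, 0)
  seg 4: up by d8 = 1 → (959/60, 1)
  seg 5: up by d10 = 19/12 → (959/60, 31/12)
  seg 6: left by d4 = 1/4 → (236/15, 31/12)
  seg 7: left by d10 = 19/12 → (283/20, 31/12)
  seg 8: left by d9 = 101/12 → (86/15, 31/12)
  seg 9: up by d2 = 3 → (86/15, 67/12)

d5 = 32/5
d6 = 18
d7 = -19/2
d8 = 1
d9 = 101/12
d10 = 19/12
d11 = 15
endpoint = (86/15, 67/12)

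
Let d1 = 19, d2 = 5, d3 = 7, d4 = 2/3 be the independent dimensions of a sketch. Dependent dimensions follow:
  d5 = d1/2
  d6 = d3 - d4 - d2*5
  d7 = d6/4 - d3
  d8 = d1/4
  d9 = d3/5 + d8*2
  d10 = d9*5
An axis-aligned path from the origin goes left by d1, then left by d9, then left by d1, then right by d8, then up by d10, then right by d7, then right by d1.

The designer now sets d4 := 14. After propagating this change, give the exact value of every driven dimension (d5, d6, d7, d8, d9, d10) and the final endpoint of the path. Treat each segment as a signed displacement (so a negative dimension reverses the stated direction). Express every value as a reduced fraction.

Apply edit: d4 := 14
  d5 = d1/2 = 19/2
  d6 = d3 - d4 - d2*5 = -32
  d7 = d6/4 - d3 = -15
  d8 = d1/4 = 19/4
  d9 = d3/5 + d8*2 = 109/10
  d10 = d9*5 = 109/2
Walk from origin (0, 0):
  seg 1: left by d1 = 19 → (-19, 0)
  seg 2: left by d9 = 109/10 → (-299/10, 0)
  seg 3: left by d1 = 19 → (-489/10, 0)
  seg 4: right by d8 = 19/4 → (-883/20, 0)
  seg 5: up by d10 = 109/2 → (-883/20, 109/2)
  seg 6: right by d7 = -15 → (-1183/20, 109/2)
  seg 7: right by d1 = 19 → (-803/20, 109/2)

d5 = 19/2
d6 = -32
d7 = -15
d8 = 19/4
d9 = 109/10
d10 = 109/2
endpoint = (-803/20, 109/2)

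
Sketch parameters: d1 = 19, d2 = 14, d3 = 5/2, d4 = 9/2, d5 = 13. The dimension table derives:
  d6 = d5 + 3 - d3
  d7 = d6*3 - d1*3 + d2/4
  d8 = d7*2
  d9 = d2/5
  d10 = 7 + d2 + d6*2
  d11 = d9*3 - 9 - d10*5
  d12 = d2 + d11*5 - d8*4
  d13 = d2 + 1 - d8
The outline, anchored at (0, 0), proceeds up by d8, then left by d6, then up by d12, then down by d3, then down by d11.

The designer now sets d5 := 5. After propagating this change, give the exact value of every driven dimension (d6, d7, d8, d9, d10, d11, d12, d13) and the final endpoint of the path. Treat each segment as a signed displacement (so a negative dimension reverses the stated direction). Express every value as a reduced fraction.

d6 = 11/2
d7 = -37
d8 = -74
d9 = 14/5
d10 = 32
d11 = -803/5
d12 = -493
d13 = 89
endpoint = (-11/2, -4089/10)

Apply edit: d5 := 5
  d6 = d5 + 3 - d3 = 11/2
  d7 = d6*3 - d1*3 + d2/4 = -37
  d8 = d7*2 = -74
  d9 = d2/5 = 14/5
  d10 = 7 + d2 + d6*2 = 32
  d11 = d9*3 - 9 - d10*5 = -803/5
  d12 = d2 + d11*5 - d8*4 = -493
  d13 = d2 + 1 - d8 = 89
Walk from origin (0, 0):
  seg 1: up by d8 = -74 → (0, -74)
  seg 2: left by d6 = 11/2 → (-11/2, -74)
  seg 3: up by d12 = -493 → (-11/2, -567)
  seg 4: down by d3 = 5/2 → (-11/2, -1139/2)
  seg 5: down by d11 = -803/5 → (-11/2, -4089/10)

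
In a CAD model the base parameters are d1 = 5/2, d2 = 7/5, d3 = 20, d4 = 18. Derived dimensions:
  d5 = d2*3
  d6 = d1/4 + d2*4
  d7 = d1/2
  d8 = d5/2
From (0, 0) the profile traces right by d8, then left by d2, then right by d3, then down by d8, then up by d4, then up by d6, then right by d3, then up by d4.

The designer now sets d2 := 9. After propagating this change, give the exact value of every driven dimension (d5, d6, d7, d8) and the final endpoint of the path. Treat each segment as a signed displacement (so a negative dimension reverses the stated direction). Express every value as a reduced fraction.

d5 = 27
d6 = 293/8
d7 = 5/4
d8 = 27/2
endpoint = (89/2, 473/8)

Apply edit: d2 := 9
  d5 = d2*3 = 27
  d6 = d1/4 + d2*4 = 293/8
  d7 = d1/2 = 5/4
  d8 = d5/2 = 27/2
Walk from origin (0, 0):
  seg 1: right by d8 = 27/2 → (27/2, 0)
  seg 2: left by d2 = 9 → (9/2, 0)
  seg 3: right by d3 = 20 → (49/2, 0)
  seg 4: down by d8 = 27/2 → (49/2, -27/2)
  seg 5: up by d4 = 18 → (49/2, 9/2)
  seg 6: up by d6 = 293/8 → (49/2, 329/8)
  seg 7: right by d3 = 20 → (89/2, 329/8)
  seg 8: up by d4 = 18 → (89/2, 473/8)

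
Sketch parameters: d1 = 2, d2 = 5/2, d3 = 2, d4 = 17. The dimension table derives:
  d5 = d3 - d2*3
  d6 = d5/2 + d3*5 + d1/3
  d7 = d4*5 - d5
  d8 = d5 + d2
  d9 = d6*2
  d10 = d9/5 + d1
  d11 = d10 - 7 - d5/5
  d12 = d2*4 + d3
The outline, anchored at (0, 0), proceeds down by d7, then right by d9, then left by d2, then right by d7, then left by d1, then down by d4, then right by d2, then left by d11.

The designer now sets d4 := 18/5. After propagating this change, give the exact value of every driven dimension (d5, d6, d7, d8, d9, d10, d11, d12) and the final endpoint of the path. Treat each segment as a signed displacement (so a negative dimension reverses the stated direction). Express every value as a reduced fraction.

Apply edit: d4 := 18/5
  d5 = d3 - d2*3 = -11/2
  d6 = d5/2 + d3*5 + d1/3 = 95/12
  d7 = d4*5 - d5 = 47/2
  d8 = d5 + d2 = -3
  d9 = d6*2 = 95/6
  d10 = d9/5 + d1 = 31/6
  d11 = d10 - 7 - d5/5 = -11/15
  d12 = d2*4 + d3 = 12
Walk from origin (0, 0):
  seg 1: down by d7 = 47/2 → (0, -47/2)
  seg 2: right by d9 = 95/6 → (95/6, -47/2)
  seg 3: left by d2 = 5/2 → (40/3, -47/2)
  seg 4: right by d7 = 47/2 → (221/6, -47/2)
  seg 5: left by d1 = 2 → (209/6, -47/2)
  seg 6: down by d4 = 18/5 → (209/6, -271/10)
  seg 7: right by d2 = 5/2 → (112/3, -271/10)
  seg 8: left by d11 = -11/15 → (571/15, -271/10)

d5 = -11/2
d6 = 95/12
d7 = 47/2
d8 = -3
d9 = 95/6
d10 = 31/6
d11 = -11/15
d12 = 12
endpoint = (571/15, -271/10)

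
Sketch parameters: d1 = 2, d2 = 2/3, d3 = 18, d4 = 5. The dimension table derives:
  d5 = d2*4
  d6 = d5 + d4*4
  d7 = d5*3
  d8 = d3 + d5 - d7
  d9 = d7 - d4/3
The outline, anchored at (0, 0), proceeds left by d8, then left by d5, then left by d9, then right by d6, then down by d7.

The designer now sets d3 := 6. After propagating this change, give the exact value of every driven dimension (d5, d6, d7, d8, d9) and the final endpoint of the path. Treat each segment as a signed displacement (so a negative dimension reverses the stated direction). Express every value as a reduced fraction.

d5 = 8/3
d6 = 68/3
d7 = 8
d8 = 2/3
d9 = 19/3
endpoint = (13, -8)

Apply edit: d3 := 6
  d5 = d2*4 = 8/3
  d6 = d5 + d4*4 = 68/3
  d7 = d5*3 = 8
  d8 = d3 + d5 - d7 = 2/3
  d9 = d7 - d4/3 = 19/3
Walk from origin (0, 0):
  seg 1: left by d8 = 2/3 → (-2/3, 0)
  seg 2: left by d5 = 8/3 → (-10/3, 0)
  seg 3: left by d9 = 19/3 → (-29/3, 0)
  seg 4: right by d6 = 68/3 → (13, 0)
  seg 5: down by d7 = 8 → (13, -8)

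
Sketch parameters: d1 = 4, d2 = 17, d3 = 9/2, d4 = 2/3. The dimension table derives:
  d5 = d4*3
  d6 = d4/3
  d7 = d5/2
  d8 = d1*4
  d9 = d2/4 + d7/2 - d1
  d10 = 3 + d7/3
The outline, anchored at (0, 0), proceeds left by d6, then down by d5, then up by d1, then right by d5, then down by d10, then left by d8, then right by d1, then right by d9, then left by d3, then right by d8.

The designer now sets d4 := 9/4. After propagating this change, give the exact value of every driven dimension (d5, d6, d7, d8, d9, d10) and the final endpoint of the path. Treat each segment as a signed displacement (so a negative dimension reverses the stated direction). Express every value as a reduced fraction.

d5 = 27/4
d6 = 3/4
d7 = 27/8
d8 = 16
d9 = 31/16
d10 = 33/8
endpoint = (119/16, -55/8)

Apply edit: d4 := 9/4
  d5 = d4*3 = 27/4
  d6 = d4/3 = 3/4
  d7 = d5/2 = 27/8
  d8 = d1*4 = 16
  d9 = d2/4 + d7/2 - d1 = 31/16
  d10 = 3 + d7/3 = 33/8
Walk from origin (0, 0):
  seg 1: left by d6 = 3/4 → (-3/4, 0)
  seg 2: down by d5 = 27/4 → (-3/4, -27/4)
  seg 3: up by d1 = 4 → (-3/4, -11/4)
  seg 4: right by d5 = 27/4 → (6, -11/4)
  seg 5: down by d10 = 33/8 → (6, -55/8)
  seg 6: left by d8 = 16 → (-10, -55/8)
  seg 7: right by d1 = 4 → (-6, -55/8)
  seg 8: right by d9 = 31/16 → (-65/16, -55/8)
  seg 9: left by d3 = 9/2 → (-137/16, -55/8)
  seg 10: right by d8 = 16 → (119/16, -55/8)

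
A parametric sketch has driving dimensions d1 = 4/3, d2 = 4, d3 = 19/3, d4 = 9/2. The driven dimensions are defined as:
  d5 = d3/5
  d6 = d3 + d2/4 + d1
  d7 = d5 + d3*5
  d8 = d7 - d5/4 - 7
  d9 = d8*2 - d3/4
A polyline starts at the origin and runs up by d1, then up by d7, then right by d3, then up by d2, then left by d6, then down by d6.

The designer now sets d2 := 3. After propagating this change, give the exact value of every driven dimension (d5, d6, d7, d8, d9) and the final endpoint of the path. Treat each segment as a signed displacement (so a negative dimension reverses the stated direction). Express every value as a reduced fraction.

Apply edit: d2 := 3
  d5 = d3/5 = 19/15
  d6 = d3 + d2/4 + d1 = 101/12
  d7 = d5 + d3*5 = 494/15
  d8 = d7 - d5/4 - 7 = 1537/60
  d9 = d8*2 - d3/4 = 993/20
Walk from origin (0, 0):
  seg 1: up by d1 = 4/3 → (0, 4/3)
  seg 2: up by d7 = 494/15 → (0, 514/15)
  seg 3: right by d3 = 19/3 → (19/3, 514/15)
  seg 4: up by d2 = 3 → (19/3, 559/15)
  seg 5: left by d6 = 101/12 → (-25/12, 559/15)
  seg 6: down by d6 = 101/12 → (-25/12, 577/20)

d5 = 19/15
d6 = 101/12
d7 = 494/15
d8 = 1537/60
d9 = 993/20
endpoint = (-25/12, 577/20)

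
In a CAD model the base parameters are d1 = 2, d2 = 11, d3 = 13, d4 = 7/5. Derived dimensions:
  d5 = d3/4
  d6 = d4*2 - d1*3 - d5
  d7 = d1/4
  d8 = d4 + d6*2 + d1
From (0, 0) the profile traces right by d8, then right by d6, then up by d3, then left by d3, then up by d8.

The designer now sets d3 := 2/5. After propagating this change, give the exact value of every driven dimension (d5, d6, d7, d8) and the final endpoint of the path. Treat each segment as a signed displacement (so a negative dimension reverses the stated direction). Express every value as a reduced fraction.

Apply edit: d3 := 2/5
  d5 = d3/4 = 1/10
  d6 = d4*2 - d1*3 - d5 = -33/10
  d7 = d1/4 = 1/2
  d8 = d4 + d6*2 + d1 = -16/5
Walk from origin (0, 0):
  seg 1: right by d8 = -16/5 → (-16/5, 0)
  seg 2: right by d6 = -33/10 → (-13/2, 0)
  seg 3: up by d3 = 2/5 → (-13/2, 2/5)
  seg 4: left by d3 = 2/5 → (-69/10, 2/5)
  seg 5: up by d8 = -16/5 → (-69/10, -14/5)

d5 = 1/10
d6 = -33/10
d7 = 1/2
d8 = -16/5
endpoint = (-69/10, -14/5)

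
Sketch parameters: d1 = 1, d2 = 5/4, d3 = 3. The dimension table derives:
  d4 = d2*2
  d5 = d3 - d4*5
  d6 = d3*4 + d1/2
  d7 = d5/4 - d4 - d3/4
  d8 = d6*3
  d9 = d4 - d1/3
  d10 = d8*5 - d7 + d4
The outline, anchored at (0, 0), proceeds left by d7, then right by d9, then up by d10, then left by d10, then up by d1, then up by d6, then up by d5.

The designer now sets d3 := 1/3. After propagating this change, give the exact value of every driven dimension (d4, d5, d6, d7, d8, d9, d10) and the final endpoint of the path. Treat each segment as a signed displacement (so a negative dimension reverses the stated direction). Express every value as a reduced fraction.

Apply edit: d3 := 1/3
  d4 = d2*2 = 5/2
  d5 = d3 - d4*5 = -73/6
  d6 = d3*4 + d1/2 = 11/6
  d7 = d5/4 - d4 - d3/4 = -45/8
  d8 = d6*3 = 11/2
  d9 = d4 - d1/3 = 13/6
  d10 = d8*5 - d7 + d4 = 285/8
Walk from origin (0, 0):
  seg 1: left by d7 = -45/8 → (45/8, 0)
  seg 2: right by d9 = 13/6 → (187/24, 0)
  seg 3: up by d10 = 285/8 → (187/24, 285/8)
  seg 4: left by d10 = 285/8 → (-167/6, 285/8)
  seg 5: up by d1 = 1 → (-167/6, 293/8)
  seg 6: up by d6 = 11/6 → (-167/6, 923/24)
  seg 7: up by d5 = -73/6 → (-167/6, 631/24)

d4 = 5/2
d5 = -73/6
d6 = 11/6
d7 = -45/8
d8 = 11/2
d9 = 13/6
d10 = 285/8
endpoint = (-167/6, 631/24)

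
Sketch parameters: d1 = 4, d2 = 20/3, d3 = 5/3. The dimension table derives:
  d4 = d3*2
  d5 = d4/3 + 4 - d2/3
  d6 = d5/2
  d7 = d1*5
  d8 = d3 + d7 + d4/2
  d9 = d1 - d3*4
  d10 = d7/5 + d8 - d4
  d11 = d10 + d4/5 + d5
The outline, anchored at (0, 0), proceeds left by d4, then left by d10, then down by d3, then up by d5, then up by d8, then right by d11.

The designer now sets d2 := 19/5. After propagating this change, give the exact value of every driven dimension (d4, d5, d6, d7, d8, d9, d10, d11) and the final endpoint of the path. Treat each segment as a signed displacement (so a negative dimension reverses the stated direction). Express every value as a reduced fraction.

d4 = 10/3
d5 = 173/45
d6 = 173/90
d7 = 20
d8 = 70/3
d9 = -8/3
d10 = 24
d11 = 1283/45
endpoint = (53/45, 1148/45)

Apply edit: d2 := 19/5
  d4 = d3*2 = 10/3
  d5 = d4/3 + 4 - d2/3 = 173/45
  d6 = d5/2 = 173/90
  d7 = d1*5 = 20
  d8 = d3 + d7 + d4/2 = 70/3
  d9 = d1 - d3*4 = -8/3
  d10 = d7/5 + d8 - d4 = 24
  d11 = d10 + d4/5 + d5 = 1283/45
Walk from origin (0, 0):
  seg 1: left by d4 = 10/3 → (-10/3, 0)
  seg 2: left by d10 = 24 → (-82/3, 0)
  seg 3: down by d3 = 5/3 → (-82/3, -5/3)
  seg 4: up by d5 = 173/45 → (-82/3, 98/45)
  seg 5: up by d8 = 70/3 → (-82/3, 1148/45)
  seg 6: right by d11 = 1283/45 → (53/45, 1148/45)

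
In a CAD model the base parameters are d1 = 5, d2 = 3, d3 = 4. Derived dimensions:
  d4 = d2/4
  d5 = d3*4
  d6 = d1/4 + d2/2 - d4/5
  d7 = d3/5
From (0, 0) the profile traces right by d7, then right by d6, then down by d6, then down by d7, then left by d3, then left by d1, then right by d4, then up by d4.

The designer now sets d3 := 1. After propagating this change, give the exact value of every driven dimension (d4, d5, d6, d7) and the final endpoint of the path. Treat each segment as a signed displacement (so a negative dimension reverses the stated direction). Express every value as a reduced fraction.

Apply edit: d3 := 1
  d4 = d2/4 = 3/4
  d5 = d3*4 = 4
  d6 = d1/4 + d2/2 - d4/5 = 13/5
  d7 = d3/5 = 1/5
Walk from origin (0, 0):
  seg 1: right by d7 = 1/5 → (1/5, 0)
  seg 2: right by d6 = 13/5 → (14/5, 0)
  seg 3: down by d6 = 13/5 → (14/5, -13/5)
  seg 4: down by d7 = 1/5 → (14/5, -14/5)
  seg 5: left by d3 = 1 → (9/5, -14/5)
  seg 6: left by d1 = 5 → (-16/5, -14/5)
  seg 7: right by d4 = 3/4 → (-49/20, -14/5)
  seg 8: up by d4 = 3/4 → (-49/20, -41/20)

d4 = 3/4
d5 = 4
d6 = 13/5
d7 = 1/5
endpoint = (-49/20, -41/20)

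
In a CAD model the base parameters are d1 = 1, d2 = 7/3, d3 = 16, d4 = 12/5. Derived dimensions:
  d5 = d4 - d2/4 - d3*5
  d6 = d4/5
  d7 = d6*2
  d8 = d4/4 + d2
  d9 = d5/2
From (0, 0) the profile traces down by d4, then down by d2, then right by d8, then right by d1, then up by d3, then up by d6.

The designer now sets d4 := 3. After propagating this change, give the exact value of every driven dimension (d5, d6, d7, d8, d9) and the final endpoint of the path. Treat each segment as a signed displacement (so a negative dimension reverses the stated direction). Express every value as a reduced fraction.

d5 = -931/12
d6 = 3/5
d7 = 6/5
d8 = 37/12
d9 = -931/24
endpoint = (49/12, 169/15)

Apply edit: d4 := 3
  d5 = d4 - d2/4 - d3*5 = -931/12
  d6 = d4/5 = 3/5
  d7 = d6*2 = 6/5
  d8 = d4/4 + d2 = 37/12
  d9 = d5/2 = -931/24
Walk from origin (0, 0):
  seg 1: down by d4 = 3 → (0, -3)
  seg 2: down by d2 = 7/3 → (0, -16/3)
  seg 3: right by d8 = 37/12 → (37/12, -16/3)
  seg 4: right by d1 = 1 → (49/12, -16/3)
  seg 5: up by d3 = 16 → (49/12, 32/3)
  seg 6: up by d6 = 3/5 → (49/12, 169/15)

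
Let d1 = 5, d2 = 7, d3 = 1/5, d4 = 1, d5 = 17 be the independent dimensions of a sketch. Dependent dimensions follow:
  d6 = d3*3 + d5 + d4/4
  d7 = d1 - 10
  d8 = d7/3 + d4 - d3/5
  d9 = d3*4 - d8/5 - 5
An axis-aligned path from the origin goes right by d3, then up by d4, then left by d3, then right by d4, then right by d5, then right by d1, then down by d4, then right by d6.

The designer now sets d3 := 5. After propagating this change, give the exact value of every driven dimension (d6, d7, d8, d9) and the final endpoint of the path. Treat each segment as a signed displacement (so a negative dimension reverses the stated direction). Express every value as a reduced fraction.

Apply edit: d3 := 5
  d6 = d3*3 + d5 + d4/4 = 129/4
  d7 = d1 - 10 = -5
  d8 = d7/3 + d4 - d3/5 = -5/3
  d9 = d3*4 - d8/5 - 5 = 46/3
Walk from origin (0, 0):
  seg 1: right by d3 = 5 → (5, 0)
  seg 2: up by d4 = 1 → (5, 1)
  seg 3: left by d3 = 5 → (0, 1)
  seg 4: right by d4 = 1 → (1, 1)
  seg 5: right by d5 = 17 → (18, 1)
  seg 6: right by d1 = 5 → (23, 1)
  seg 7: down by d4 = 1 → (23, 0)
  seg 8: right by d6 = 129/4 → (221/4, 0)

d6 = 129/4
d7 = -5
d8 = -5/3
d9 = 46/3
endpoint = (221/4, 0)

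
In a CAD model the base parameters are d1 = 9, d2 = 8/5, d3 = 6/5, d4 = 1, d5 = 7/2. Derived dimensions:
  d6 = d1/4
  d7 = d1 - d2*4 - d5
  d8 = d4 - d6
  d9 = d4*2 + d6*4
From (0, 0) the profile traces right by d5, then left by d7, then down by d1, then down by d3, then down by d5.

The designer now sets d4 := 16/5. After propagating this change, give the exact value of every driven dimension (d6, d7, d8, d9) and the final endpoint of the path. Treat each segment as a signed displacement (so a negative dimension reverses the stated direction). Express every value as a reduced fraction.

Apply edit: d4 := 16/5
  d6 = d1/4 = 9/4
  d7 = d1 - d2*4 - d5 = -9/10
  d8 = d4 - d6 = 19/20
  d9 = d4*2 + d6*4 = 77/5
Walk from origin (0, 0):
  seg 1: right by d5 = 7/2 → (7/2, 0)
  seg 2: left by d7 = -9/10 → (22/5, 0)
  seg 3: down by d1 = 9 → (22/5, -9)
  seg 4: down by d3 = 6/5 → (22/5, -51/5)
  seg 5: down by d5 = 7/2 → (22/5, -137/10)

d6 = 9/4
d7 = -9/10
d8 = 19/20
d9 = 77/5
endpoint = (22/5, -137/10)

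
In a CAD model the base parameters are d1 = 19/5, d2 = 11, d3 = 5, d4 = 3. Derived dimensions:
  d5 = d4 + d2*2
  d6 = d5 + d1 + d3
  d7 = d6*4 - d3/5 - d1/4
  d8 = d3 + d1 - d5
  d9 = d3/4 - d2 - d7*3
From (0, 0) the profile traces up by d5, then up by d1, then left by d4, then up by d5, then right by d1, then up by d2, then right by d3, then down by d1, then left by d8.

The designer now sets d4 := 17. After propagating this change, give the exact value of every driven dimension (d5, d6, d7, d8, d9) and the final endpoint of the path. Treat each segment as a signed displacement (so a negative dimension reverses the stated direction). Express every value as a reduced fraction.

Apply edit: d4 := 17
  d5 = d4 + d2*2 = 39
  d6 = d5 + d1 + d3 = 239/5
  d7 = d6*4 - d3/5 - d1/4 = 757/4
  d8 = d3 + d1 - d5 = -151/5
  d9 = d3/4 - d2 - d7*3 = -1155/2
Walk from origin (0, 0):
  seg 1: up by d5 = 39 → (0, 39)
  seg 2: up by d1 = 19/5 → (0, 214/5)
  seg 3: left by d4 = 17 → (-17, 214/5)
  seg 4: up by d5 = 39 → (-17, 409/5)
  seg 5: right by d1 = 19/5 → (-66/5, 409/5)
  seg 6: up by d2 = 11 → (-66/5, 464/5)
  seg 7: right by d3 = 5 → (-41/5, 464/5)
  seg 8: down by d1 = 19/5 → (-41/5, 89)
  seg 9: left by d8 = -151/5 → (22, 89)

d5 = 39
d6 = 239/5
d7 = 757/4
d8 = -151/5
d9 = -1155/2
endpoint = (22, 89)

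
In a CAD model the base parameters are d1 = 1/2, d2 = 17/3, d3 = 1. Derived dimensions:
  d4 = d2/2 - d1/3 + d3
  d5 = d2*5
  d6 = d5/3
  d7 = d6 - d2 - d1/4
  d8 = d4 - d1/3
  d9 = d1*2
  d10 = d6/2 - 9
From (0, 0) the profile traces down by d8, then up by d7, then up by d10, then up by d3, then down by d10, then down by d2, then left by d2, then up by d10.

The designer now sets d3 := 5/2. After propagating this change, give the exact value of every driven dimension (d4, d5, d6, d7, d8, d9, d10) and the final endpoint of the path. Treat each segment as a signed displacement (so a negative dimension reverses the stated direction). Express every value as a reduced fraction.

d4 = 31/6
d5 = 85/3
d6 = 85/9
d7 = 263/72
d8 = 5
d9 = 1
d10 = -77/18
endpoint = (-17/3, -211/24)

Apply edit: d3 := 5/2
  d4 = d2/2 - d1/3 + d3 = 31/6
  d5 = d2*5 = 85/3
  d6 = d5/3 = 85/9
  d7 = d6 - d2 - d1/4 = 263/72
  d8 = d4 - d1/3 = 5
  d9 = d1*2 = 1
  d10 = d6/2 - 9 = -77/18
Walk from origin (0, 0):
  seg 1: down by d8 = 5 → (0, -5)
  seg 2: up by d7 = 263/72 → (0, -97/72)
  seg 3: up by d10 = -77/18 → (0, -45/8)
  seg 4: up by d3 = 5/2 → (0, -25/8)
  seg 5: down by d10 = -77/18 → (0, 83/72)
  seg 6: down by d2 = 17/3 → (0, -325/72)
  seg 7: left by d2 = 17/3 → (-17/3, -325/72)
  seg 8: up by d10 = -77/18 → (-17/3, -211/24)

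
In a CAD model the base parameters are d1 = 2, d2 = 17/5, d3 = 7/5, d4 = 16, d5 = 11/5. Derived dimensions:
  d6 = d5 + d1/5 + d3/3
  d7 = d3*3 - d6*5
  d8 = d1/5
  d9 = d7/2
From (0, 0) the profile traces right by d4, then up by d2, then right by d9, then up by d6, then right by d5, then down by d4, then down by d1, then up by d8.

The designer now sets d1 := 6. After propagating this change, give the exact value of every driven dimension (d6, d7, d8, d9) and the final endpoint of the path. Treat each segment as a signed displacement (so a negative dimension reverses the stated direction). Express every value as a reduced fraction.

Apply edit: d1 := 6
  d6 = d5 + d1/5 + d3/3 = 58/15
  d7 = d3*3 - d6*5 = -227/15
  d8 = d1/5 = 6/5
  d9 = d7/2 = -227/30
Walk from origin (0, 0):
  seg 1: right by d4 = 16 → (16, 0)
  seg 2: up by d2 = 17/5 → (16, 17/5)
  seg 3: right by d9 = -227/30 → (253/30, 17/5)
  seg 4: up by d6 = 58/15 → (253/30, 109/15)
  seg 5: right by d5 = 11/5 → (319/30, 109/15)
  seg 6: down by d4 = 16 → (319/30, -131/15)
  seg 7: down by d1 = 6 → (319/30, -221/15)
  seg 8: up by d8 = 6/5 → (319/30, -203/15)

d6 = 58/15
d7 = -227/15
d8 = 6/5
d9 = -227/30
endpoint = (319/30, -203/15)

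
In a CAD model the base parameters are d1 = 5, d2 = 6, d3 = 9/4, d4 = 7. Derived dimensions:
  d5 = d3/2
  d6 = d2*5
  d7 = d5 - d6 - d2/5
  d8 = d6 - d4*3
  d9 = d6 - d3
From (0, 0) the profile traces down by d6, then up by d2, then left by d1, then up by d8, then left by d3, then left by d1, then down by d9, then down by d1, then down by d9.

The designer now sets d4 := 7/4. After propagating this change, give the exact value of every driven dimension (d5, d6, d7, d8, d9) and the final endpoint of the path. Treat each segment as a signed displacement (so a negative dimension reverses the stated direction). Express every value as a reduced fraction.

Apply edit: d4 := 7/4
  d5 = d3/2 = 9/8
  d6 = d2*5 = 30
  d7 = d5 - d6 - d2/5 = -1203/40
  d8 = d6 - d4*3 = 99/4
  d9 = d6 - d3 = 111/4
Walk from origin (0, 0):
  seg 1: down by d6 = 30 → (0, -30)
  seg 2: up by d2 = 6 → (0, -24)
  seg 3: left by d1 = 5 → (-5, -24)
  seg 4: up by d8 = 99/4 → (-5, 3/4)
  seg 5: left by d3 = 9/4 → (-29/4, 3/4)
  seg 6: left by d1 = 5 → (-49/4, 3/4)
  seg 7: down by d9 = 111/4 → (-49/4, -27)
  seg 8: down by d1 = 5 → (-49/4, -32)
  seg 9: down by d9 = 111/4 → (-49/4, -239/4)

d5 = 9/8
d6 = 30
d7 = -1203/40
d8 = 99/4
d9 = 111/4
endpoint = (-49/4, -239/4)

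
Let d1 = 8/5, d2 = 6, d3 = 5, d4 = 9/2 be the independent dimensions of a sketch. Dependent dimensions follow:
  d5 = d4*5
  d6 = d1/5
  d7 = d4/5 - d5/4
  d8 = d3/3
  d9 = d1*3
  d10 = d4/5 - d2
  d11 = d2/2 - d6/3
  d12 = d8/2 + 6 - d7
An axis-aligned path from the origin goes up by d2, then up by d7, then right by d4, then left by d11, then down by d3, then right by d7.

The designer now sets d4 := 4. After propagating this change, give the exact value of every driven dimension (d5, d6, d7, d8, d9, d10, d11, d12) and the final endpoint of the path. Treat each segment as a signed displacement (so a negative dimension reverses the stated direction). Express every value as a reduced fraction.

d5 = 20
d6 = 8/25
d7 = -21/5
d8 = 5/3
d9 = 24/5
d10 = -26/5
d11 = 217/75
d12 = 331/30
endpoint = (-232/75, -16/5)

Apply edit: d4 := 4
  d5 = d4*5 = 20
  d6 = d1/5 = 8/25
  d7 = d4/5 - d5/4 = -21/5
  d8 = d3/3 = 5/3
  d9 = d1*3 = 24/5
  d10 = d4/5 - d2 = -26/5
  d11 = d2/2 - d6/3 = 217/75
  d12 = d8/2 + 6 - d7 = 331/30
Walk from origin (0, 0):
  seg 1: up by d2 = 6 → (0, 6)
  seg 2: up by d7 = -21/5 → (0, 9/5)
  seg 3: right by d4 = 4 → (4, 9/5)
  seg 4: left by d11 = 217/75 → (83/75, 9/5)
  seg 5: down by d3 = 5 → (83/75, -16/5)
  seg 6: right by d7 = -21/5 → (-232/75, -16/5)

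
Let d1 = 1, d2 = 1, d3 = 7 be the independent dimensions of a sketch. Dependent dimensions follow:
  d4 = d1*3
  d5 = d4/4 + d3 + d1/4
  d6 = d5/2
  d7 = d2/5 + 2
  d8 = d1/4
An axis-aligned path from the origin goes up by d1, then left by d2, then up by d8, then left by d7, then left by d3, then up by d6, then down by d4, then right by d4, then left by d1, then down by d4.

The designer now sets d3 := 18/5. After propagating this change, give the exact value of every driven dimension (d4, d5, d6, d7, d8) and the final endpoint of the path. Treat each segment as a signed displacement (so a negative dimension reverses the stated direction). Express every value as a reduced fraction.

Apply edit: d3 := 18/5
  d4 = d1*3 = 3
  d5 = d4/4 + d3 + d1/4 = 23/5
  d6 = d5/2 = 23/10
  d7 = d2/5 + 2 = 11/5
  d8 = d1/4 = 1/4
Walk from origin (0, 0):
  seg 1: up by d1 = 1 → (0, 1)
  seg 2: left by d2 = 1 → (-1, 1)
  seg 3: up by d8 = 1/4 → (-1, 5/4)
  seg 4: left by d7 = 11/5 → (-16/5, 5/4)
  seg 5: left by d3 = 18/5 → (-34/5, 5/4)
  seg 6: up by d6 = 23/10 → (-34/5, 71/20)
  seg 7: down by d4 = 3 → (-34/5, 11/20)
  seg 8: right by d4 = 3 → (-19/5, 11/20)
  seg 9: left by d1 = 1 → (-24/5, 11/20)
  seg 10: down by d4 = 3 → (-24/5, -49/20)

d4 = 3
d5 = 23/5
d6 = 23/10
d7 = 11/5
d8 = 1/4
endpoint = (-24/5, -49/20)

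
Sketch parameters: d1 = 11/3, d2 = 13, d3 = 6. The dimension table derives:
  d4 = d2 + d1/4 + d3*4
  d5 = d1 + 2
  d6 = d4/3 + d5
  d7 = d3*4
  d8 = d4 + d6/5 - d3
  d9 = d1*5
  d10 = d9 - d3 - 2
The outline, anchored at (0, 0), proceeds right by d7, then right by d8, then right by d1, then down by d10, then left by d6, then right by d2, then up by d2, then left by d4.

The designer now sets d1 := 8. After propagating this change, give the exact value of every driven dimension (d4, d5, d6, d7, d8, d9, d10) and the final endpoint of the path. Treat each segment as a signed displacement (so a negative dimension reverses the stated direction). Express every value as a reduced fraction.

Apply edit: d1 := 8
  d4 = d2 + d1/4 + d3*4 = 39
  d5 = d1 + 2 = 10
  d6 = d4/3 + d5 = 23
  d7 = d3*4 = 24
  d8 = d4 + d6/5 - d3 = 188/5
  d9 = d1*5 = 40
  d10 = d9 - d3 - 2 = 32
Walk from origin (0, 0):
  seg 1: right by d7 = 24 → (24, 0)
  seg 2: right by d8 = 188/5 → (308/5, 0)
  seg 3: right by d1 = 8 → (348/5, 0)
  seg 4: down by d10 = 32 → (348/5, -32)
  seg 5: left by d6 = 23 → (233/5, -32)
  seg 6: right by d2 = 13 → (298/5, -32)
  seg 7: up by d2 = 13 → (298/5, -19)
  seg 8: left by d4 = 39 → (103/5, -19)

d4 = 39
d5 = 10
d6 = 23
d7 = 24
d8 = 188/5
d9 = 40
d10 = 32
endpoint = (103/5, -19)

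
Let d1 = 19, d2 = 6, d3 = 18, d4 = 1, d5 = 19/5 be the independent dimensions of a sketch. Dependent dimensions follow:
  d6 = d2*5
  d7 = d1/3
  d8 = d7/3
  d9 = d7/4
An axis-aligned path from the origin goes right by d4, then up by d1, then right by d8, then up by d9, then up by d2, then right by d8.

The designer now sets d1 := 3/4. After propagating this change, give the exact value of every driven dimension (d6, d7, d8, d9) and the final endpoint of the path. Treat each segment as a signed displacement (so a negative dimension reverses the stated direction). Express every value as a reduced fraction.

Apply edit: d1 := 3/4
  d6 = d2*5 = 30
  d7 = d1/3 = 1/4
  d8 = d7/3 = 1/12
  d9 = d7/4 = 1/16
Walk from origin (0, 0):
  seg 1: right by d4 = 1 → (1, 0)
  seg 2: up by d1 = 3/4 → (1, 3/4)
  seg 3: right by d8 = 1/12 → (13/12, 3/4)
  seg 4: up by d9 = 1/16 → (13/12, 13/16)
  seg 5: up by d2 = 6 → (13/12, 109/16)
  seg 6: right by d8 = 1/12 → (7/6, 109/16)

d6 = 30
d7 = 1/4
d8 = 1/12
d9 = 1/16
endpoint = (7/6, 109/16)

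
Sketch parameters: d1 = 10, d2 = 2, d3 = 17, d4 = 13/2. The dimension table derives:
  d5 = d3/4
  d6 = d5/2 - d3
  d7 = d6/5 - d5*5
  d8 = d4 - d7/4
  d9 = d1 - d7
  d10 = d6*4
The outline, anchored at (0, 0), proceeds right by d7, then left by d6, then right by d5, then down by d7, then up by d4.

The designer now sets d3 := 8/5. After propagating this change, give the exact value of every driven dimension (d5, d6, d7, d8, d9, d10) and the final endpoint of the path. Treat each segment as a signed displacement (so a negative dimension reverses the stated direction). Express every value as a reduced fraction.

Apply edit: d3 := 8/5
  d5 = d3/4 = 2/5
  d6 = d5/2 - d3 = -7/5
  d7 = d6/5 - d5*5 = -57/25
  d8 = d4 - d7/4 = 707/100
  d9 = d1 - d7 = 307/25
  d10 = d6*4 = -28/5
Walk from origin (0, 0):
  seg 1: right by d7 = -57/25 → (-57/25, 0)
  seg 2: left by d6 = -7/5 → (-22/25, 0)
  seg 3: right by d5 = 2/5 → (-12/25, 0)
  seg 4: down by d7 = -57/25 → (-12/25, 57/25)
  seg 5: up by d4 = 13/2 → (-12/25, 439/50)

d5 = 2/5
d6 = -7/5
d7 = -57/25
d8 = 707/100
d9 = 307/25
d10 = -28/5
endpoint = (-12/25, 439/50)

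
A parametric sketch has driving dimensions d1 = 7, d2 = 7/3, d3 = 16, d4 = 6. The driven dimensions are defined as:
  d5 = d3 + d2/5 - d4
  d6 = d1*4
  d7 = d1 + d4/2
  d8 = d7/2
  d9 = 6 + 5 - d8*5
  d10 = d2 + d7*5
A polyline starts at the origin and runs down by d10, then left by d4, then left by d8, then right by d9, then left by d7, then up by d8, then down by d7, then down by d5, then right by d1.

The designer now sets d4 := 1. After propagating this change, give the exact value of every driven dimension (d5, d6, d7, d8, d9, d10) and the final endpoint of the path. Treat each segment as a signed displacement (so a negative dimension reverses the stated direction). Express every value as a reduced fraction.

d5 = 232/15
d6 = 28
d7 = 15/2
d8 = 15/4
d9 = -31/4
d10 = 239/6
endpoint = (-13, -1181/20)

Apply edit: d4 := 1
  d5 = d3 + d2/5 - d4 = 232/15
  d6 = d1*4 = 28
  d7 = d1 + d4/2 = 15/2
  d8 = d7/2 = 15/4
  d9 = 6 + 5 - d8*5 = -31/4
  d10 = d2 + d7*5 = 239/6
Walk from origin (0, 0):
  seg 1: down by d10 = 239/6 → (0, -239/6)
  seg 2: left by d4 = 1 → (-1, -239/6)
  seg 3: left by d8 = 15/4 → (-19/4, -239/6)
  seg 4: right by d9 = -31/4 → (-25/2, -239/6)
  seg 5: left by d7 = 15/2 → (-20, -239/6)
  seg 6: up by d8 = 15/4 → (-20, -433/12)
  seg 7: down by d7 = 15/2 → (-20, -523/12)
  seg 8: down by d5 = 232/15 → (-20, -1181/20)
  seg 9: right by d1 = 7 → (-13, -1181/20)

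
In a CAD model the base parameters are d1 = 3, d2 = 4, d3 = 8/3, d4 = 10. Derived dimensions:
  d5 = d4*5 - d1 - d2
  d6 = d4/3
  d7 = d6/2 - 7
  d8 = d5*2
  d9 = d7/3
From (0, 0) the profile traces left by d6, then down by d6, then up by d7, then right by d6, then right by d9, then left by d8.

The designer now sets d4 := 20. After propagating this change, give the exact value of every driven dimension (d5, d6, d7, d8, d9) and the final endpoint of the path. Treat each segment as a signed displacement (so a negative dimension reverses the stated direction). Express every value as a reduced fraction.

d5 = 93
d6 = 20/3
d7 = -11/3
d8 = 186
d9 = -11/9
endpoint = (-1685/9, -31/3)

Apply edit: d4 := 20
  d5 = d4*5 - d1 - d2 = 93
  d6 = d4/3 = 20/3
  d7 = d6/2 - 7 = -11/3
  d8 = d5*2 = 186
  d9 = d7/3 = -11/9
Walk from origin (0, 0):
  seg 1: left by d6 = 20/3 → (-20/3, 0)
  seg 2: down by d6 = 20/3 → (-20/3, -20/3)
  seg 3: up by d7 = -11/3 → (-20/3, -31/3)
  seg 4: right by d6 = 20/3 → (0, -31/3)
  seg 5: right by d9 = -11/9 → (-11/9, -31/3)
  seg 6: left by d8 = 186 → (-1685/9, -31/3)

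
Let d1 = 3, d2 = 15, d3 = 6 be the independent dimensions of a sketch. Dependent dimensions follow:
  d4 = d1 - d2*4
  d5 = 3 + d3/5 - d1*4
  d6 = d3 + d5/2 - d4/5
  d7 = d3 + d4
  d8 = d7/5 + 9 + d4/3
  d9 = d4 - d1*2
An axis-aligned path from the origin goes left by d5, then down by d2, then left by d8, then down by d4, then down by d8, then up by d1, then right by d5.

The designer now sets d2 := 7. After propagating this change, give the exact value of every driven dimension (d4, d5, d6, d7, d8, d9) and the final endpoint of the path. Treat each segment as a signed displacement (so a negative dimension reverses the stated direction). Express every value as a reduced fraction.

d4 = -25
d5 = -39/5
d6 = 71/10
d7 = -19
d8 = -47/15
d9 = -31
endpoint = (47/15, 362/15)

Apply edit: d2 := 7
  d4 = d1 - d2*4 = -25
  d5 = 3 + d3/5 - d1*4 = -39/5
  d6 = d3 + d5/2 - d4/5 = 71/10
  d7 = d3 + d4 = -19
  d8 = d7/5 + 9 + d4/3 = -47/15
  d9 = d4 - d1*2 = -31
Walk from origin (0, 0):
  seg 1: left by d5 = -39/5 → (39/5, 0)
  seg 2: down by d2 = 7 → (39/5, -7)
  seg 3: left by d8 = -47/15 → (164/15, -7)
  seg 4: down by d4 = -25 → (164/15, 18)
  seg 5: down by d8 = -47/15 → (164/15, 317/15)
  seg 6: up by d1 = 3 → (164/15, 362/15)
  seg 7: right by d5 = -39/5 → (47/15, 362/15)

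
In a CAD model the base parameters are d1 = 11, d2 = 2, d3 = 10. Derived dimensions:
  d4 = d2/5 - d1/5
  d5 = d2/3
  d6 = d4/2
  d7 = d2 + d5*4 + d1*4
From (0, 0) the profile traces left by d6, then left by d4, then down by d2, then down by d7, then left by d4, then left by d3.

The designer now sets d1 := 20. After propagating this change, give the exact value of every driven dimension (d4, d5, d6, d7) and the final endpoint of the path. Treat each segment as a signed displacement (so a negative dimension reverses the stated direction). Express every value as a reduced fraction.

Apply edit: d1 := 20
  d4 = d2/5 - d1/5 = -18/5
  d5 = d2/3 = 2/3
  d6 = d4/2 = -9/5
  d7 = d2 + d5*4 + d1*4 = 254/3
Walk from origin (0, 0):
  seg 1: left by d6 = -9/5 → (9/5, 0)
  seg 2: left by d4 = -18/5 → (27/5, 0)
  seg 3: down by d2 = 2 → (27/5, -2)
  seg 4: down by d7 = 254/3 → (27/5, -260/3)
  seg 5: left by d4 = -18/5 → (9, -260/3)
  seg 6: left by d3 = 10 → (-1, -260/3)

d4 = -18/5
d5 = 2/3
d6 = -9/5
d7 = 254/3
endpoint = (-1, -260/3)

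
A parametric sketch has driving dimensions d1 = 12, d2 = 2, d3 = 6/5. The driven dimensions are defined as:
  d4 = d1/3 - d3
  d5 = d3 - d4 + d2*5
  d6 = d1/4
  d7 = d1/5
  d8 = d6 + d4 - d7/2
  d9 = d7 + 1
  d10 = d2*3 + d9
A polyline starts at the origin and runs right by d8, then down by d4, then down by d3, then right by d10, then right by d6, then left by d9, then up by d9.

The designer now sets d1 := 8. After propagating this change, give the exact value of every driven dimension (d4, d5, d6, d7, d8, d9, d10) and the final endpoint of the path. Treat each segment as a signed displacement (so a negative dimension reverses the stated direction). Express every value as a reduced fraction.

Apply edit: d1 := 8
  d4 = d1/3 - d3 = 22/15
  d5 = d3 - d4 + d2*5 = 146/15
  d6 = d1/4 = 2
  d7 = d1/5 = 8/5
  d8 = d6 + d4 - d7/2 = 8/3
  d9 = d7 + 1 = 13/5
  d10 = d2*3 + d9 = 43/5
Walk from origin (0, 0):
  seg 1: right by d8 = 8/3 → (8/3, 0)
  seg 2: down by d4 = 22/15 → (8/3, -22/15)
  seg 3: down by d3 = 6/5 → (8/3, -8/3)
  seg 4: right by d10 = 43/5 → (169/15, -8/3)
  seg 5: right by d6 = 2 → (199/15, -8/3)
  seg 6: left by d9 = 13/5 → (32/3, -8/3)
  seg 7: up by d9 = 13/5 → (32/3, -1/15)

d4 = 22/15
d5 = 146/15
d6 = 2
d7 = 8/5
d8 = 8/3
d9 = 13/5
d10 = 43/5
endpoint = (32/3, -1/15)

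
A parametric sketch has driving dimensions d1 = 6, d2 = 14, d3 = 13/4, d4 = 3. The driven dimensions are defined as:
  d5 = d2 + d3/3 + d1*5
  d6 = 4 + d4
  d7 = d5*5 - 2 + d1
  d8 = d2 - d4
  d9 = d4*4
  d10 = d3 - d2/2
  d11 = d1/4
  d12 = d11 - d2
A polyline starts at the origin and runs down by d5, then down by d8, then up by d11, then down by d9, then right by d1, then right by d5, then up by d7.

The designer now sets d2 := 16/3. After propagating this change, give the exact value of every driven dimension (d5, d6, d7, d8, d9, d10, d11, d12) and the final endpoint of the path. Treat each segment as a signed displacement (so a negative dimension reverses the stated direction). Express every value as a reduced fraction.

d5 = 437/12
d6 = 7
d7 = 2233/12
d8 = 7/3
d9 = 12
d10 = 7/12
d11 = 3/2
d12 = -23/6
endpoint = (509/12, 821/6)

Apply edit: d2 := 16/3
  d5 = d2 + d3/3 + d1*5 = 437/12
  d6 = 4 + d4 = 7
  d7 = d5*5 - 2 + d1 = 2233/12
  d8 = d2 - d4 = 7/3
  d9 = d4*4 = 12
  d10 = d3 - d2/2 = 7/12
  d11 = d1/4 = 3/2
  d12 = d11 - d2 = -23/6
Walk from origin (0, 0):
  seg 1: down by d5 = 437/12 → (0, -437/12)
  seg 2: down by d8 = 7/3 → (0, -155/4)
  seg 3: up by d11 = 3/2 → (0, -149/4)
  seg 4: down by d9 = 12 → (0, -197/4)
  seg 5: right by d1 = 6 → (6, -197/4)
  seg 6: right by d5 = 437/12 → (509/12, -197/4)
  seg 7: up by d7 = 2233/12 → (509/12, 821/6)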